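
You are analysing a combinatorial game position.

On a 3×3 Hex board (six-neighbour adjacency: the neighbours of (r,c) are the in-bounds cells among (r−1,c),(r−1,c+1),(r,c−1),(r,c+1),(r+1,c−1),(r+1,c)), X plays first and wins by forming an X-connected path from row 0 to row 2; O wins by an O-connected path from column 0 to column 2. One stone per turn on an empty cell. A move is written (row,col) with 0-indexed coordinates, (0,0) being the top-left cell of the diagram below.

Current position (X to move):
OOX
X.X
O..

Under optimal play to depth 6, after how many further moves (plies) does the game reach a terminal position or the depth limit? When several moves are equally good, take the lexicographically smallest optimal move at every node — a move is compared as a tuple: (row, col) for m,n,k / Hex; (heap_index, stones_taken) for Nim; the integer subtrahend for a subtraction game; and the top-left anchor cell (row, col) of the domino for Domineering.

p1 X@[OOX/X.X/O..]: (1,1)[OOX/XXX/O..]+1* (2,1)[OOX/X.X/OX.]+1 (2,2)[OOX/X.X/O.X]+1
p2 O@[OOX/XXX/O..]: (2,1)[OOX/XXX/OO.]-1* (2,2)[OOX/XXX/O.O]-1
p3 X@[OOX/XXX/OO.]: (2,2)[OOX/XXX/OOX]+1*
p4 O@[OOX/XXX/OOX] terminal -1; root [OOX/X.X/O..] d6

PV length from [OOX/X.X/O..]: 3 plies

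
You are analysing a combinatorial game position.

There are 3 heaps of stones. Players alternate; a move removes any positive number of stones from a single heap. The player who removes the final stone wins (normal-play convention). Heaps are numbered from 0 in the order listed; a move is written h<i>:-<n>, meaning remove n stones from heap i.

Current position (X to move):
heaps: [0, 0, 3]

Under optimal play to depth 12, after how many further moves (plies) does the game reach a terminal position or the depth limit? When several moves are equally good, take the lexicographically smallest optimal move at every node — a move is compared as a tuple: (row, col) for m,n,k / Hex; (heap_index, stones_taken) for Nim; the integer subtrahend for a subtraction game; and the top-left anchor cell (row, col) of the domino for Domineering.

[(0,0,3)] X move#1: h2:-1:-1/(0,0,2), h2:-2:-1/(0,0,1), h2:-3:+1/(0,0,0)*
[(0,0,0)] end (terminal -1, O#2); searched (0,0,3) to 12

PV length from [(0,0,3)]: 1 ply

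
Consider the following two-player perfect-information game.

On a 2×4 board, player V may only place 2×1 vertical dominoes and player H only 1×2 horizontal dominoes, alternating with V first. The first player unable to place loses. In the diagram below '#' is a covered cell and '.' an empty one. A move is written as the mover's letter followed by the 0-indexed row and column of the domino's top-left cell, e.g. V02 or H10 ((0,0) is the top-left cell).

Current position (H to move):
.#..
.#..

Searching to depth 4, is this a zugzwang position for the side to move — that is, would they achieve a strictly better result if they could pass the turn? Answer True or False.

[.#../.#..] H move#1: H02:+1/.###/.#..*, H12:+1/.#../.###
[.###/.#..] V move#2: V00:-1/####/##..*
[####/##..] H move#3: H12:+1/####/####*
[####/####] end (terminal -1, V#4); searched .#../.#.. to 4
if H skipped the turn, V would face:
~ [.#../.#..] V move#1: V00:-1/##../##.., V02:+1/.##./.##.*, V03:+1/.#.#/.#.#
~ [.##./.##.] end (terminal -1, H#2); searched .#../.#.. to 4
compare (H): move=+1 vs pass=-1

zugzwang(.#../.#.., H) = False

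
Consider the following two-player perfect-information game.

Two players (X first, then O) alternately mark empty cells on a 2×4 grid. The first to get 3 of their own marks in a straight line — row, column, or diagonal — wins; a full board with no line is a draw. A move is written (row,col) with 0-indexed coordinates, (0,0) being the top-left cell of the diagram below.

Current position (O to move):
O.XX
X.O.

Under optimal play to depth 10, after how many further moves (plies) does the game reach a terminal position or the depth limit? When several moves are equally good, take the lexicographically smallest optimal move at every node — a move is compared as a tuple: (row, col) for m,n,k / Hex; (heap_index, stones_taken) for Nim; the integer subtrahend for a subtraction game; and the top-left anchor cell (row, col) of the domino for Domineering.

PV length from [O.XX/X.O.]: 3 plies

[O.XX/X.O.] O move#1: (0,1):+0/OOXX/X.O.*, (1,1):-1/O.XX/XOO., (1,3):-1/O.XX/X.OO
[OOXX/X.O.] X move#2: (1,1):+0/OOXX/XXO.*, (1,3):+0/OOXX/X.OX
[OOXX/XXO.] O move#3: (1,3):+0/OOXX/XXOO*
[OOXX/XXOO] end (terminal +0, X#4); searched O.XX/X.O. to 10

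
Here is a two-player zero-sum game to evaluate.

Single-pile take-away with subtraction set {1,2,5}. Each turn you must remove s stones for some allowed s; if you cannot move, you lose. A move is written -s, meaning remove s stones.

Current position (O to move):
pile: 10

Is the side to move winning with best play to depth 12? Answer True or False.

O winning at [10]: True

ply 1, O at 10 | -1=+1→9*; -2=-1→8; -5=-1→5
ply 2, X at 9 | -1=-1→8*; -2=-1→7; -5=-1→4
ply 3, O at 8 | -1=-1→7; -2=+1→6*; -5=+1→3
ply 4, X at 6 | -1=-1→5*; -2=-1→4; -5=-1→1
ply 5, O at 5 | -1=-1→4; -2=+1→3*; -5=+1→0
ply 6, X at 3 | -1=-1→2*; -2=-1→1
ply 7, O at 2 | -1=-1→1; -2=+1→0*
ply 8: 0 is terminal -1 (X); from 10 depth 12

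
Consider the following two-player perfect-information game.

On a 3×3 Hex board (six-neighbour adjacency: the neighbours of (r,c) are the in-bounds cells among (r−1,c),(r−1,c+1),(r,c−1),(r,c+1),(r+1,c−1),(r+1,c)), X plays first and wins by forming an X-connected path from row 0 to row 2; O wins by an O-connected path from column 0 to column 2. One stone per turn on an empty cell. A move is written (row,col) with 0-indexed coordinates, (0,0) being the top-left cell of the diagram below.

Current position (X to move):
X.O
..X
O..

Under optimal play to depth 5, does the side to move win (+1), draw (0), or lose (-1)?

value(X.O/..X/O.., X) = +1

ply 1, X at X.O/..X/O.. | (0,1)=-1→XXO/..X/O..; (1,0)=-1→X.O/X.X/O..; (1,1)=+1→X.O/.XX/O..*; (2,1)=-1→X.O/..X/OX.; (2,2)=-1→X.O/..X/O.X
ply 2, O at X.O/.XX/O.. | (0,1)=-1→XOO/.XX/O..*; (1,0)=-1→X.O/OXX/O..; (2,1)=-1→X.O/.XX/OO.; (2,2)=-1→X.O/.XX/O.O
ply 3, X at XOO/.XX/O.. | (1,0)=+1→XOO/XXX/O..*; (2,1)=-1→XOO/.XX/OX.; (2,2)=-1→XOO/.XX/O.X
ply 4, O at XOO/XXX/O.. | (2,1)=-1→XOO/XXX/OO.*; (2,2)=-1→XOO/XXX/O.O
ply 5, X at XOO/XXX/OO. | (2,2)=+1→XOO/XXX/OOX*
ply 6: XOO/XXX/OOX is terminal -1 (O); from X.O/..X/O.. depth 5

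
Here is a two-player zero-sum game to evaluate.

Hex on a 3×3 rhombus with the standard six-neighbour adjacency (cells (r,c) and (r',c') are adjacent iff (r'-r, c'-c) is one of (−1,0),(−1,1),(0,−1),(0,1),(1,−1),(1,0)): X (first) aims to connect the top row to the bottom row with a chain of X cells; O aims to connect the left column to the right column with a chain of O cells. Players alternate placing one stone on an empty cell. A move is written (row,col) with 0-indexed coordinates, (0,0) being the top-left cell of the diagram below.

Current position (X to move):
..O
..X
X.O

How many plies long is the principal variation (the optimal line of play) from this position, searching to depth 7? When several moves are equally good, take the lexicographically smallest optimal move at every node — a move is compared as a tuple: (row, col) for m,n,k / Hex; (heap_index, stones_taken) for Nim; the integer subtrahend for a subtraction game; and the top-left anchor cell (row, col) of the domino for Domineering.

p1 X@[..O/..X/X.O]: (0,0)[X.O/..X/X.O]-1 (0,1)[.XO/..X/X.O]+1* (1,0)[..O/X.X/X.O]+1 (1,1)[..O/.XX/X.O]-1 (2,1)[..O/..X/XXO]-1
p2 O@[.XO/..X/X.O]: (0,0)[OXO/..X/X.O]-1* (1,0)[.XO/O.X/X.O]-1 (1,1)[.XO/.OX/X.O]-1 (2,1)[.XO/..X/XOO]-1
p3 X@[OXO/..X/X.O]: (1,0)[OXO/X.X/X.O]+1* (1,1)[OXO/.XX/X.O]+1 (2,1)[OXO/..X/XXO]+1
p4 O@[OXO/X.X/X.O] terminal -1; root [..O/..X/X.O] d7

PV length from [..O/..X/X.O]: 3 plies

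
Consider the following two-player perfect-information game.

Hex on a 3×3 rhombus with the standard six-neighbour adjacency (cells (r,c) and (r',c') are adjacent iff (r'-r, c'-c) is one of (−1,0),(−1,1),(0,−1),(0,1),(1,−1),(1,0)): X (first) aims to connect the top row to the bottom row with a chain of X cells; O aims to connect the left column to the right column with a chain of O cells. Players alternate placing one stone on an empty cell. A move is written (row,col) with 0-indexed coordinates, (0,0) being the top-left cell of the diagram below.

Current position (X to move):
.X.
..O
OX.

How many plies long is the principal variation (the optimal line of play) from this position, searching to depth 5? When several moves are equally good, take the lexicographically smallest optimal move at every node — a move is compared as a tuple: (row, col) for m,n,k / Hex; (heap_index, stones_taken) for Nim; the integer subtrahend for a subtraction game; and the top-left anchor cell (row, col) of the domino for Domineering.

PV length from [.X./..O/OX.]: 1 ply

p1 X@[.X./..O/OX.]: (0,0)[XX./..O/OX.]-1 (0,2)[.XX/..O/OX.]-1 (1,0)[.X./X.O/OX.]-1 (1,1)[.X./.XO/OX.]+1* (2,2)[.X./..O/OXX]-1
p2 O@[.X./.XO/OX.] terminal -1; root [.X./..O/OX.] d5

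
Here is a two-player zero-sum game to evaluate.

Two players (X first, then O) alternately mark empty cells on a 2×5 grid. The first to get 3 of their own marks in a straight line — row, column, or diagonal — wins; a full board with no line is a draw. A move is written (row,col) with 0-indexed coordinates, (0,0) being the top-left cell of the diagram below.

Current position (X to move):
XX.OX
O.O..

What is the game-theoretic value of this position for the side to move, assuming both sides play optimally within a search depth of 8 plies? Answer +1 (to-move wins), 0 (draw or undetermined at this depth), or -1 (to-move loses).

value(XX.OX/O.O.., X) = +1

[XX.OX/O.O..] X move#1: (0,2):+1/XXXOX/O.O..*, (1,1):+0/XX.OX/OXO.., (1,3):-1/XX.OX/O.OX., (1,4):-1/XX.OX/O.O.X
[XXXOX/O.O..] end (terminal -1, O#2); searched XX.OX/O.O.. to 8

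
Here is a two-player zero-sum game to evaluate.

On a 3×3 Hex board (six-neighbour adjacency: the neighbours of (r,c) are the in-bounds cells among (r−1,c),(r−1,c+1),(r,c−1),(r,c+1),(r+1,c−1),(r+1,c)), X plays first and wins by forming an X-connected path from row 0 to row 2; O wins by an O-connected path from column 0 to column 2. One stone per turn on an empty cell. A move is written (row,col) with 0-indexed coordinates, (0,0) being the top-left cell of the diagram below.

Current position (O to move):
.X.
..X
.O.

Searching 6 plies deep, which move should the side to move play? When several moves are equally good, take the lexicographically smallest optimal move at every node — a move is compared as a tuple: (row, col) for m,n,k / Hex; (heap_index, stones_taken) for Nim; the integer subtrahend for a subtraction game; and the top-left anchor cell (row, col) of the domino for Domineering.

O's best at [.X./..X/.O.]: (1,1)

p1 O@[.X./..X/.O.]: (0,0)[OX./..X/.O.]-1 (0,2)[.XO/..X/.O.]-1 (1,0)[.X./O.X/.O.]-1 (1,1)[.X./.OX/.O.]+1* (2,0)[.X./..X/OO.]-1 (2,2)[.X./..X/.OO]-1
p2 X@[.X./.OX/.O.]: (0,0)[XX./.OX/.O.]-1* (0,2)[.XX/.OX/.O.]-1 (1,0)[.X./XOX/.O.]-1 (2,0)[.X./.OX/XO.]-1 (2,2)[.X./.OX/.OX]-1
p3 O@[XX./.OX/.O.]: (0,2)[XXO/.OX/.O.]+1* (1,0)[XX./OOX/.O.]+1 (2,0)[XX./.OX/OO.]+1 (2,2)[XX./.OX/.OO]+1
p4 X@[XXO/.OX/.O.]: (1,0)[XXO/XOX/.O.]-1* (2,0)[XXO/.OX/XO.]-1 (2,2)[XXO/.OX/.OX]-1
p5 O@[XXO/XOX/.O.]: (2,0)[XXO/XOX/OO.]+1* (2,2)[XXO/XOX/.OO]-1
p6 X@[XXO/XOX/OO.] terminal -1; root [.X./..X/.O.] d6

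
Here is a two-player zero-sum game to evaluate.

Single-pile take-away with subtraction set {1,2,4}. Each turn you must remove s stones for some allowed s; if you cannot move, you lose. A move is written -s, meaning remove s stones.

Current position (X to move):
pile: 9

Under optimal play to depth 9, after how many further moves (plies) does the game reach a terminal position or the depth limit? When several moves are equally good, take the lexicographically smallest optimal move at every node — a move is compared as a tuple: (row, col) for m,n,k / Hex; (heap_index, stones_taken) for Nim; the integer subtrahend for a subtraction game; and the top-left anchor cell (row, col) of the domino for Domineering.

PV length from [9]: 6 plies

p1 X@[9]: -1[8]-1* -2[7]-1 -4[5]-1
p2 O@[8]: -1[7]-1 -2[6]+1* -4[4]-1
p3 X@[6]: -1[5]-1* -2[4]-1 -4[2]-1
p4 O@[5]: -1[4]-1 -2[3]+1* -4[1]-1
p5 X@[3]: -1[2]-1* -2[1]-1
p6 O@[2]: -1[1]-1 -2[0]+1*
p7 X@[0] terminal -1; root [9] d9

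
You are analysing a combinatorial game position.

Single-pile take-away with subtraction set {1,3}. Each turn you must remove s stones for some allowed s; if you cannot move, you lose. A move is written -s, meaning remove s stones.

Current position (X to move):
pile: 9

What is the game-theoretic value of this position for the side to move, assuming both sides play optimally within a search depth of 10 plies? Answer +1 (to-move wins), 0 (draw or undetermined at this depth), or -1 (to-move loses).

value(9, X) = +1

ply 1, X at 9 | -1=+1→8*; -3=+1→6
ply 2, O at 8 | -1=-1→7*; -3=-1→5
ply 3, X at 7 | -1=+1→6*; -3=+1→4
ply 4, O at 6 | -1=-1→5*; -3=-1→3
ply 5, X at 5 | -1=+1→4*; -3=+1→2
ply 6, O at 4 | -1=-1→3*; -3=-1→1
ply 7, X at 3 | -1=+1→2*; -3=+1→0
ply 8, O at 2 | -1=-1→1*
ply 9, X at 1 | -1=+1→0*
ply 10: 0 is terminal -1 (O); from 9 depth 10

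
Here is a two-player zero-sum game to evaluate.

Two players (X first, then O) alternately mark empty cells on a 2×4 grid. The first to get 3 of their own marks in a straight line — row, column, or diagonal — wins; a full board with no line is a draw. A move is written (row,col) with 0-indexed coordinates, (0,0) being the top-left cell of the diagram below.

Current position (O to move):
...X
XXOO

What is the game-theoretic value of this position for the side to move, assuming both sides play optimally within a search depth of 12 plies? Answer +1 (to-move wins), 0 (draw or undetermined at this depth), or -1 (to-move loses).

value(...X/XXOO, O) = 0

p1 O@[...X/XXOO]: (0,0)[O..X/XXOO]+0* (0,1)[.O.X/XXOO]+0 (0,2)[..OX/XXOO]+0
p2 X@[O..X/XXOO]: (0,1)[OX.X/XXOO]+0* (0,2)[O.XX/XXOO]+0
p3 O@[OX.X/XXOO]: (0,2)[OXOX/XXOO]+0*
p4 X@[OXOX/XXOO] terminal +0; root [...X/XXOO] d12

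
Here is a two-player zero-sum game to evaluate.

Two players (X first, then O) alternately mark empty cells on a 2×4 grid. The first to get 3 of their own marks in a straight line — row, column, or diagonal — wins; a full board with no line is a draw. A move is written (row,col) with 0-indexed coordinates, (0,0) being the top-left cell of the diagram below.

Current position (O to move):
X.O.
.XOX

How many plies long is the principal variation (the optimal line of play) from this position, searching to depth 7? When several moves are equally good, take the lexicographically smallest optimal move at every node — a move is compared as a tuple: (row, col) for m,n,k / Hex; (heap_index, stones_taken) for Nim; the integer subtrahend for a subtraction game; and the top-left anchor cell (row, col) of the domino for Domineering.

PV length from [X.O./.XOX]: 3 plies

[X.O./.XOX] O move#1: (0,1):+0/XOO./.XOX*, (0,3):+0/X.OO/.XOX, (1,0):+0/X.O./OXOX
[XOO./.XOX] X move#2: (0,3):+0/XOOX/.XOX*, (1,0):-1/XOO./XXOX
[XOOX/.XOX] O move#3: (1,0):+0/XOOX/OXOX*
[XOOX/OXOX] end (terminal +0, X#4); searched X.O./.XOX to 7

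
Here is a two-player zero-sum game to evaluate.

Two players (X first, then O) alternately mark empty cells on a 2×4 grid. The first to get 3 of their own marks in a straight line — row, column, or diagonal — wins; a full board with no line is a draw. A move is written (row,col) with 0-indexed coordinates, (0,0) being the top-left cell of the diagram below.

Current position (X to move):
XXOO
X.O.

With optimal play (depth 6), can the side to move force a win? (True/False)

p1 X@[XXOO/X.O.]: (1,1)[XXOO/XXO.]+0* (1,3)[XXOO/X.OX]+0
p2 O@[XXOO/XXO.]: (1,3)[XXOO/XXOO]+0*
p3 X@[XXOO/XXOO] terminal +0; root [XXOO/X.O.] d6

X winning at [XXOO/X.O.]: False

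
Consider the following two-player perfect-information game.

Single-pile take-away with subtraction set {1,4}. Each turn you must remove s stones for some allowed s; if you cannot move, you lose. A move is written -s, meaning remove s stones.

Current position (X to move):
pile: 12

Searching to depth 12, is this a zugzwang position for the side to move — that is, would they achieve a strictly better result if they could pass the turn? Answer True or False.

[12] X move#1: -1:-1/11*, -4:-1/8
[11] O move#2: -1:+1/10*, -4:+1/7
[10] X move#3: -1:-1/9*, -4:-1/6
[9] O move#4: -1:-1/8, -4:+1/5*
[5] X move#5: -1:-1/4*, -4:-1/1
[4] O move#6: -1:-1/3, -4:+1/0*
[0] end (terminal -1, X#7); searched 12 to 12
suppose X passes — search the same position with O to move:
pass> [12] O move#1: -1:-1/11*, -4:-1/8
pass> [11] X move#2: -1:+1/10*, -4:+1/7
pass> [10] O move#3: -1:-1/9*, -4:-1/6
pass> [9] X move#4: -1:-1/8, -4:+1/5*
pass> [5] O move#5: -1:-1/4*, -4:-1/1
pass> [4] X move#6: -1:-1/3, -4:+1/0*
pass> [0] end (terminal -1, O#7); searched 12 to 12
for X: play -1, pass +1

zugzwang(12, X) = True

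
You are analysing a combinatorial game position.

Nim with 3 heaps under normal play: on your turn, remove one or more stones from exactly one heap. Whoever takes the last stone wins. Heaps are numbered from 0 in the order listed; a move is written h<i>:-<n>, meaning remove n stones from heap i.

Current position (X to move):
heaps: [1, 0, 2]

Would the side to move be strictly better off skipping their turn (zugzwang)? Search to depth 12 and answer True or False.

p1 X@[(1,0,2)]: h0:-1[(0,0,2)]-1 h2:-1[(1,0,1)]+1* h2:-2[(1,0,0)]-1
p2 O@[(1,0,1)]: h0:-1[(0,0,1)]-1* h2:-1[(1,0,0)]-1
p3 X@[(0,0,1)]: h2:-1[(0,0,0)]+1*
p4 O@[(0,0,0)] terminal -1; root [(1,0,2)] d12
if X skipped the turn, O would face:
~ p1 O@[(1,0,2)]: h0:-1[(0,0,2)]-1 h2:-1[(1,0,1)]+1* h2:-2[(1,0,0)]-1
~ p2 X@[(1,0,1)]: h0:-1[(0,0,1)]-1* h2:-1[(1,0,0)]-1
~ p3 O@[(0,0,1)]: h2:-1[(0,0,0)]+1*
~ p4 X@[(0,0,0)] terminal -1; root [(1,0,2)] d12
compare (X): move=+1 vs pass=-1

zugzwang((1,0,2), X) = False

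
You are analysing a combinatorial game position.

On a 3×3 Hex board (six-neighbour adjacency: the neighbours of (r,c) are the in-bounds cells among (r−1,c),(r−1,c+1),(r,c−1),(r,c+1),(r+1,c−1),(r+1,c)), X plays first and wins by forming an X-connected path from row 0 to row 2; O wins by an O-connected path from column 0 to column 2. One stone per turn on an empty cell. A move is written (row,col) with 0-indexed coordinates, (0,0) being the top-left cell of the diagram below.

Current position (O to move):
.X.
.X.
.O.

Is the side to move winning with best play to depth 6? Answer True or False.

[.X./.X./.O.] O move#1: (0,0):-1/OX./.X./.O., (0,2):-1/.XO/.X./.O., (1,0):-1/.X./OX./.O., (1,2):-1/.X./.XO/.O., (2,0):+1/.X./.X./OO.*, (2,2):-1/.X./.X./.OO
[.X./.X./OO.] X move#2: (0,0):-1/XX./.X./OO.*, (0,2):-1/.XX/.X./OO., (1,0):-1/.X./XX./OO., (1,2):-1/.X./.XX/OO., (2,2):-1/.X./.X./OOX
[XX./.X./OO.] O move#3: (0,2):+1/XXO/.X./OO.*, (1,0):+1/XX./OX./OO., (1,2):+1/XX./.XO/OO., (2,2):+1/XX./.X./OOO
[XXO/.X./OO.] X move#4: (1,0):-1/XXO/XX./OO.*, (1,2):-1/XXO/.XX/OO., (2,2):-1/XXO/.X./OOX
[XXO/XX./OO.] O move#5: (1,2):+1/XXO/XXO/OO.*, (2,2):+1/XXO/XX./OOO
[XXO/XXO/OO.] end (terminal -1, X#6); searched .X./.X./.O. to 6

O winning at [.X./.X./.O.]: True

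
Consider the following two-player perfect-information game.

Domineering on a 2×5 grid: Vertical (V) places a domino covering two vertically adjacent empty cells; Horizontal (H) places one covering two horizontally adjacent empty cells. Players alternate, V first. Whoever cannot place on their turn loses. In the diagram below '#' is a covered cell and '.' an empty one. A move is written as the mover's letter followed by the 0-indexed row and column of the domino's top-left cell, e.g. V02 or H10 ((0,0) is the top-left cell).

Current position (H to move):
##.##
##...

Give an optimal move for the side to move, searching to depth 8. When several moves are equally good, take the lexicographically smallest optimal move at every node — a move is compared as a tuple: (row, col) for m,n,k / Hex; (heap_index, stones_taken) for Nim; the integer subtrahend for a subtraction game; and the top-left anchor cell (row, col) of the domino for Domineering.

ply 1, H at ##.##/##... | H12=+1→##.##/####.*; H13=-1→##.##/##.##
ply 2: ##.##/####. is terminal -1 (V); from ##.##/##... depth 8

H's best at [##.##/##...]: H12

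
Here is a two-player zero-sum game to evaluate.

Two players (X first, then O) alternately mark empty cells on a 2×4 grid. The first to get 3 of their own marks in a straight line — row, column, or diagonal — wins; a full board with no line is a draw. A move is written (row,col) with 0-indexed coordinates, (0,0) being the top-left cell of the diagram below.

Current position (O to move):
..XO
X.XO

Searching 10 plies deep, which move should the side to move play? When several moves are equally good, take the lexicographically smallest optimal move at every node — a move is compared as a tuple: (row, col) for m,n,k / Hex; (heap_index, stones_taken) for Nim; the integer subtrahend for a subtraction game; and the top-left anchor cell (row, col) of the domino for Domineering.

ply 1, O at ..XO/X.XO | (0,0)=-1→O.XO/X.XO; (0,1)=-1→.OXO/X.XO; (1,1)=+0→..XO/XOXO*
ply 2, X at ..XO/XOXO | (0,0)=+0→X.XO/XOXO*; (0,1)=+0→.XXO/XOXO
ply 3, O at X.XO/XOXO | (0,1)=+0→XOXO/XOXO*
ply 4: XOXO/XOXO is terminal +0 (X); from ..XO/X.XO depth 10

O's best at [..XO/X.XO]: (1,1)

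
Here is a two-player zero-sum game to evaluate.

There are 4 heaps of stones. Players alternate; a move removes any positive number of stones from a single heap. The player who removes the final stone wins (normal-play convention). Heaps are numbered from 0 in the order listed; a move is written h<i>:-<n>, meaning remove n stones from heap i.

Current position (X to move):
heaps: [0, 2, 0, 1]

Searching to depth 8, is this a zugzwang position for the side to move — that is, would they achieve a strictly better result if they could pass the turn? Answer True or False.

p1 X@[(0,2,0,1)]: h1:-1[(0,1,0,1)]+1* h1:-2[(0,0,0,1)]-1 h3:-1[(0,2,0,0)]-1
p2 O@[(0,1,0,1)]: h1:-1[(0,0,0,1)]-1* h3:-1[(0,1,0,0)]-1
p3 X@[(0,0,0,1)]: h3:-1[(0,0,0,0)]+1*
p4 O@[(0,0,0,0)] terminal -1; root [(0,2,0,1)] d8
if X skipped the turn, O would face:
~ p1 O@[(0,2,0,1)]: h1:-1[(0,1,0,1)]+1* h1:-2[(0,0,0,1)]-1 h3:-1[(0,2,0,0)]-1
~ p2 X@[(0,1,0,1)]: h1:-1[(0,0,0,1)]-1* h3:-1[(0,1,0,0)]-1
~ p3 O@[(0,0,0,1)]: h3:-1[(0,0,0,0)]+1*
~ p4 X@[(0,0,0,0)] terminal -1; root [(0,2,0,1)] d8
compare (X): move=+1 vs pass=-1

zugzwang((0,2,0,1), X) = False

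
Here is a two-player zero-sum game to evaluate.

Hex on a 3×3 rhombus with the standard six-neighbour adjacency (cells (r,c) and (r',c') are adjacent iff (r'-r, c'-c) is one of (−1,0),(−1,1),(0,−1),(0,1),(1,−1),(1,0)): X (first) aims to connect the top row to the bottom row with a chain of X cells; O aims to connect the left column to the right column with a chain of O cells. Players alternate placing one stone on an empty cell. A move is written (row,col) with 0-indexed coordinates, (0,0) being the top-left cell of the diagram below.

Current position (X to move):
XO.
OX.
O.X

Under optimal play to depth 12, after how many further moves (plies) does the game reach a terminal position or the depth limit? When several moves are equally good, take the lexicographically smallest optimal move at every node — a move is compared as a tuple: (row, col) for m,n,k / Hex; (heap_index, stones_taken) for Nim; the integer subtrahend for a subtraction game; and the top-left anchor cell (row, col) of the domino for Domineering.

PV length from [XO./OX./O.X]: 3 plies

ply 1, X at XO./OX./O.X | (0,2)=+1→XOX/OX./O.X*; (1,2)=-1→XO./OXX/O.X; (2,1)=-1→XO./OX./OXX
ply 2, O at XOX/OX./O.X | (1,2)=-1→XOX/OXO/O.X*; (2,1)=-1→XOX/OX./OOX
ply 3, X at XOX/OXO/O.X | (2,1)=+1→XOX/OXO/OXX*
ply 4: XOX/OXO/OXX is terminal -1 (O); from XO./OX./O.X depth 12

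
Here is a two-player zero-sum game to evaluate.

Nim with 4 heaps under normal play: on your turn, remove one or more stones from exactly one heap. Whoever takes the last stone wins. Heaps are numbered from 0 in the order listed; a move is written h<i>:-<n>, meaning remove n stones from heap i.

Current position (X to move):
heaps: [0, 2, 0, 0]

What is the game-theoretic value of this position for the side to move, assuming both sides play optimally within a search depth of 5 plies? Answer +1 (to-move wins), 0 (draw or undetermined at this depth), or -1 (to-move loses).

value((0,2,0,0), X) = +1

p1 X@[(0,2,0,0)]: h1:-1[(0,1,0,0)]-1 h1:-2[(0,0,0,0)]+1*
p2 O@[(0,0,0,0)] terminal -1; root [(0,2,0,0)] d5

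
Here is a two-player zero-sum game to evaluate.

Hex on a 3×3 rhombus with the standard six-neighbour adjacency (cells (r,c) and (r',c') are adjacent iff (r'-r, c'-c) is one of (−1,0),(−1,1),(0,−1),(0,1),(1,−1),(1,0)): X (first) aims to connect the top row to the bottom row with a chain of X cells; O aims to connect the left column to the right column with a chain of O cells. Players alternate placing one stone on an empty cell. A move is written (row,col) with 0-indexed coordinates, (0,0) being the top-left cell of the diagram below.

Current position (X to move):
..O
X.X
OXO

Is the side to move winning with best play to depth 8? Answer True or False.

[..O/X.X/OXO] X move#1: (0,0):-1/X.O/X.X/OXO, (0,1):-1/.XO/X.X/OXO, (1,1):+1/..O/XXX/OXO*
[..O/XXX/OXO] O move#2: (0,0):-1/O.O/XXX/OXO*, (0,1):-1/.OO/XXX/OXO
[O.O/XXX/OXO] X move#3: (0,1):+1/OXO/XXX/OXO*
[OXO/XXX/OXO] end (terminal -1, O#4); searched ..O/X.X/OXO to 8

X winning at [..O/X.X/OXO]: True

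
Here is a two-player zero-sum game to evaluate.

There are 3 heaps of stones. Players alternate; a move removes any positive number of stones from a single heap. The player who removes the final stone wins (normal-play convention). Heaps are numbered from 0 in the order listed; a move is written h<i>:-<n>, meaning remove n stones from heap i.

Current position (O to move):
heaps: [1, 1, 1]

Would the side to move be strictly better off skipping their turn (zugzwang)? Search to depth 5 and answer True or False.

zugzwang((1,1,1), O) = False

[(1,1,1)] O move#1: h0:-1:+1/(0,1,1)*, h1:-1:+1/(1,0,1), h2:-1:+1/(1,1,0)
[(0,1,1)] X move#2: h1:-1:-1/(0,0,1)*, h2:-1:-1/(0,1,0)
[(0,0,1)] O move#3: h2:-1:+1/(0,0,0)*
[(0,0,0)] end (terminal -1, X#4); searched (1,1,1) to 5
suppose O passes — search the same position with X to move:
pass> [(1,1,1)] X move#1: h0:-1:+1/(0,1,1)*, h1:-1:+1/(1,0,1), h2:-1:+1/(1,1,0)
pass> [(0,1,1)] O move#2: h1:-1:-1/(0,0,1)*, h2:-1:-1/(0,1,0)
pass> [(0,0,1)] X move#3: h2:-1:+1/(0,0,0)*
pass> [(0,0,0)] end (terminal -1, O#4); searched (1,1,1) to 5
for O: play +1, pass -1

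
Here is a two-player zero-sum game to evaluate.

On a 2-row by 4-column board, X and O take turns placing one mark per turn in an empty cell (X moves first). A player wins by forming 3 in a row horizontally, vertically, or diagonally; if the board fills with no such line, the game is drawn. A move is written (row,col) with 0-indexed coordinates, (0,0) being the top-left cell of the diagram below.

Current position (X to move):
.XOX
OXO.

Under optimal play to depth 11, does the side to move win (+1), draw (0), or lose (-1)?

value(.XOX/OXO., X) = 0

ply 1, X at .XOX/OXO. | (0,0)=+0→XXOX/OXO.*; (1,3)=+0→.XOX/OXOX
ply 2, O at XXOX/OXO. | (1,3)=+0→XXOX/OXOO*
ply 3: XXOX/OXOO is terminal +0 (X); from .XOX/OXO. depth 11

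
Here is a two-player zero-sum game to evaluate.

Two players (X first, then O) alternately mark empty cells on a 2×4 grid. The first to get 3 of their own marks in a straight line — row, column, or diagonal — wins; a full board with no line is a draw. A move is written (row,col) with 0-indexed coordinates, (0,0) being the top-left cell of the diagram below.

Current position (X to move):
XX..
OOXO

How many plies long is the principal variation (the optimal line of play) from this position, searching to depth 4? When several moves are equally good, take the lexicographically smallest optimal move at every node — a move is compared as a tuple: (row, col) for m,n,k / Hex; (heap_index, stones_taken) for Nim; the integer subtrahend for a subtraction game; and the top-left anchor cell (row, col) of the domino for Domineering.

PV length from [XX../OOXO]: 1 ply

[XX../OOXO] X move#1: (0,2):+1/XXX./OOXO*, (0,3):+0/XX.X/OOXO
[XXX./OOXO] end (terminal -1, O#2); searched XX../OOXO to 4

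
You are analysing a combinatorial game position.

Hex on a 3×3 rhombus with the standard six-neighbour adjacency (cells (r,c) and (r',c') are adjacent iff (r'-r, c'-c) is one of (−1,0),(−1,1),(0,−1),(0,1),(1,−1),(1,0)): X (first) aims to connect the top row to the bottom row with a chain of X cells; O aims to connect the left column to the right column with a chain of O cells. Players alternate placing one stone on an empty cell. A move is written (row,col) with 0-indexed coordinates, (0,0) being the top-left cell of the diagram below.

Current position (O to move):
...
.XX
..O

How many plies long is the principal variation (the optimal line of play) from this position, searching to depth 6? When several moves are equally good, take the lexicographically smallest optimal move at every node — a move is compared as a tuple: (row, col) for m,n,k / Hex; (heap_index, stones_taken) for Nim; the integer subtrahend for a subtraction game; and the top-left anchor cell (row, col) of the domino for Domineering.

ply 1, O at .../.XX/..O | (0,0)=-1→O../.XX/..O*; (0,1)=-1→.O./.XX/..O; (0,2)=-1→..O/.XX/..O; (1,0)=-1→.../OXX/..O; (2,0)=-1→.../.XX/O.O; (2,1)=-1→.../.XX/.OO
ply 2, X at O../.XX/..O | (0,1)=+1→OX./.XX/..O*; (0,2)=+1→O.X/.XX/..O; (1,0)=+1→O../XXX/..O; (2,0)=+1→O../.XX/X.O; (2,1)=+1→O../.XX/.XO
ply 3, O at OX./.XX/..O | (0,2)=-1→OXO/.XX/..O*; (1,0)=-1→OX./OXX/..O; (2,0)=-1→OX./.XX/O.O; (2,1)=-1→OX./.XX/.OO
ply 4, X at OXO/.XX/..O | (1,0)=+1→OXO/XXX/..O*; (2,0)=+1→OXO/.XX/X.O; (2,1)=+1→OXO/.XX/.XO
ply 5, O at OXO/XXX/..O | (2,0)=-1→OXO/XXX/O.O*; (2,1)=-1→OXO/XXX/.OO
ply 6, X at OXO/XXX/O.O | (2,1)=+1→OXO/XXX/OXO*
ply 7: OXO/XXX/OXO is terminal -1 (O); from .../.XX/..O depth 6

PV length from [.../.XX/..O]: 6 plies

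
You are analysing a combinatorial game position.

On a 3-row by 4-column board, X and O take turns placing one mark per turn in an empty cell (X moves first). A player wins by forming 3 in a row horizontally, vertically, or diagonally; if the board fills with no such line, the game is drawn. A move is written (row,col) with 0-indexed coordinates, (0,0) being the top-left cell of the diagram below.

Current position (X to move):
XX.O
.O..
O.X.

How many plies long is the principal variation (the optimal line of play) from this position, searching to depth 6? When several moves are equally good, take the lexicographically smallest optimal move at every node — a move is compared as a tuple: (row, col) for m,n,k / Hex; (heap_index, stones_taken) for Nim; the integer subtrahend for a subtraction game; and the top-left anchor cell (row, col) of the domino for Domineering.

PV length from [XX.O/.O../O.X.]: 1 ply

[XX.O/.O../O.X.] X move#1: (0,2):+1/XXXO/.O../O.X.*, (1,0):-1/XX.O/XO../O.X., (1,2):-1/XX.O/.OX./O.X., (1,3):-1/XX.O/.O.X/O.X., (2,1):-1/XX.O/.O../OXX., (2,3):-1/XX.O/.O../O.XX
[XXXO/.O../O.X.] end (terminal -1, O#2); searched XX.O/.O../O.X. to 6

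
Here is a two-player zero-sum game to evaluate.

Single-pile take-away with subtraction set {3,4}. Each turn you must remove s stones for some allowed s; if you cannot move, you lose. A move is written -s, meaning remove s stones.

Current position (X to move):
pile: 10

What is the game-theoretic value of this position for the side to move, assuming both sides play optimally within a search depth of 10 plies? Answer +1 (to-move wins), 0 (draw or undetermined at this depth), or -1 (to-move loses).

value(10, X) = +1

ply 1, X at 10 | -3=+1→7*; -4=-1→6
ply 2, O at 7 | -3=-1→4*; -4=-1→3
ply 3, X at 4 | -3=+1→1*; -4=+1→0
ply 4: 1 is terminal -1 (O); from 10 depth 10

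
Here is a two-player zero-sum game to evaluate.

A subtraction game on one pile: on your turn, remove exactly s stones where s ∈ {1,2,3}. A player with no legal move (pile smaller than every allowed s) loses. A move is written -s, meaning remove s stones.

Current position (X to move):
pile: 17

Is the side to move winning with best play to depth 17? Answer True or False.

X winning at [17]: True

[17] X move#1: -1:+1/16*, -2:-1/15, -3:-1/14
[16] O move#2: -1:-1/15*, -2:-1/14, -3:-1/13
[15] X move#3: -1:-1/14, -2:-1/13, -3:+1/12*
[12] O move#4: -1:-1/11*, -2:-1/10, -3:-1/9
[11] X move#5: -1:-1/10, -2:-1/9, -3:+1/8*
[8] O move#6: -1:-1/7*, -2:-1/6, -3:-1/5
[7] X move#7: -1:-1/6, -2:-1/5, -3:+1/4*
[4] O move#8: -1:-1/3*, -2:-1/2, -3:-1/1
[3] X move#9: -1:-1/2, -2:-1/1, -3:+1/0*
[0] end (terminal -1, O#10); searched 17 to 17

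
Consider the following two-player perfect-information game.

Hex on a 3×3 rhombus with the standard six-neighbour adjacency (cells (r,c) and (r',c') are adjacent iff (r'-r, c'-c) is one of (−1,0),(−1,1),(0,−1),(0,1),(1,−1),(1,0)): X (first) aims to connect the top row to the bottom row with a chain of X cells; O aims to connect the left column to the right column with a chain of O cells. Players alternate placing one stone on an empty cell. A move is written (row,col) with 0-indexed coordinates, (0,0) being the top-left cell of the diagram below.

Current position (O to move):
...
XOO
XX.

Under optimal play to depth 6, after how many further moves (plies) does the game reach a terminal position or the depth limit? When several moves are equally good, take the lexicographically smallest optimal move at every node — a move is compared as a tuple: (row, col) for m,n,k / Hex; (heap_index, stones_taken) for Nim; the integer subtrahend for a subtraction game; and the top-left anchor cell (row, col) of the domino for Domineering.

[.../XOO/XX.] O move#1: (0,0):-1/O../XOO/XX.*, (0,1):-1/.O./XOO/XX., (0,2):-1/..O/XOO/XX., (2,2):-1/.../XOO/XXO
[O../XOO/XX.] X move#2: (0,1):+1/OX./XOO/XX.*, (0,2):-1/O.X/XOO/XX., (2,2):-1/O../XOO/XXX
[OX./XOO/XX.] end (terminal -1, O#3); searched .../XOO/XX. to 6

PV length from [.../XOO/XX.]: 2 plies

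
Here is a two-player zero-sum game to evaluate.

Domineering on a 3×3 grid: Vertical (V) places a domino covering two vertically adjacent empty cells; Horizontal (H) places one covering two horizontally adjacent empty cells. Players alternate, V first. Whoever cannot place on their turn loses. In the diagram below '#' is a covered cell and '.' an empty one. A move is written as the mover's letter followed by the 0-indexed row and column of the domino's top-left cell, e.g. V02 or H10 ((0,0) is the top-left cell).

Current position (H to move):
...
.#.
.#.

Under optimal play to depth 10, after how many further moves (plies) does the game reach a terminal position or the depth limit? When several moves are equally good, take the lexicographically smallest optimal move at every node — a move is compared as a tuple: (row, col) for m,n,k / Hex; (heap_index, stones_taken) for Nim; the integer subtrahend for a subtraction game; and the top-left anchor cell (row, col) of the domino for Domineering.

[.../.#./.#.] H move#1: H00:-1/##./.#./.#.*, H01:-1/.##/.#./.#.
[##./.#./.#.] V move#2: V02:+1/###/.##/.#.*, V10:+1/##./##./##., V12:+1/##./.##/.##
[###/.##/.#.] end (terminal -1, H#3); searched .../.#./.#. to 10

PV length from [.../.#./.#.]: 2 plies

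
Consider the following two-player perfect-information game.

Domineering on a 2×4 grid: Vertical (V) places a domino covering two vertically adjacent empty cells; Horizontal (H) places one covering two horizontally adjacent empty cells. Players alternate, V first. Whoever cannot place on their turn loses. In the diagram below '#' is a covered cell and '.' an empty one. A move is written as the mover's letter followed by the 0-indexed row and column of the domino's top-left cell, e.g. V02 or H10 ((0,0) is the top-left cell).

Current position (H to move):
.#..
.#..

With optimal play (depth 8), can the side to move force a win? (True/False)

H winning at [.#../.#..]: True

ply 1, H at .#../.#.. | H02=+1→.###/.#..*; H12=+1→.#../.###
ply 2, V at .###/.#.. | V00=-1→####/##..*
ply 3, H at ####/##.. | H12=+1→####/####*
ply 4: ####/#### is terminal -1 (V); from .#../.#.. depth 8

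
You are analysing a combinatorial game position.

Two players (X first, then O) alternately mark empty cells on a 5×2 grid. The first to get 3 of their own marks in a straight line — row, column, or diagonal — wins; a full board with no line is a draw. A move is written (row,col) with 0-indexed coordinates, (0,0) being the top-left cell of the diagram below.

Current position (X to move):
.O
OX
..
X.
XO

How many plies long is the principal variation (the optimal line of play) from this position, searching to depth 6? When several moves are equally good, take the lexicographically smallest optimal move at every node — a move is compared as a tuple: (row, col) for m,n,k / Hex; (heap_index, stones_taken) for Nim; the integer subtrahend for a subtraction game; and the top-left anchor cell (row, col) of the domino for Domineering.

[.O/OX/../X./XO] X move#1: (0,0):+0/XO/OX/../X./XO, (2,0):+1/.O/OX/X./X./XO*, (2,1):+1/.O/OX/.X/X./XO, (3,1):+1/.O/OX/../XX/XO
[.O/OX/X./X./XO] end (terminal -1, O#2); searched .O/OX/../X./XO to 6

PV length from [.O/OX/../X./XO]: 1 ply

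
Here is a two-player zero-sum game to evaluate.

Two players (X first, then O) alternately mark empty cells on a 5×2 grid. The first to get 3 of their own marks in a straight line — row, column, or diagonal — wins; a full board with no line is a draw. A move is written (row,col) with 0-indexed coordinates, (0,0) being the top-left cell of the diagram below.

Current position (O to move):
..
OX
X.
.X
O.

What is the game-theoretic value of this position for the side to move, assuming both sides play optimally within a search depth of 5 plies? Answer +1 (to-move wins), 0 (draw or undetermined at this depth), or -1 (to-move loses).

value(../OX/X./.X/O., O) = 0

[../OX/X./.X/O.] O move#1: (0,0):-1/O./OX/X./.X/O., (0,1):-1/.O/OX/X./.X/O., (2,1):+0/../OX/XO/.X/O.*, (3,0):-1/../OX/X./OX/O., (4,1):-1/../OX/X./.X/OO
[../OX/XO/.X/O.] X move#2: (0,0):+0/X./OX/XO/.X/O.*, (0,1):+0/.X/OX/XO/.X/O., (3,0):+0/../OX/XO/XX/O., (4,1):+0/../OX/XO/.X/OX
[X./OX/XO/.X/O.] O move#3: (0,1):+0/XO/OX/XO/.X/O.*, (3,0):+0/X./OX/XO/OX/O., (4,1):+0/X./OX/XO/.X/OO
[XO/OX/XO/.X/O.] X move#4: (3,0):+0/XO/OX/XO/XX/O.*, (4,1):+0/XO/OX/XO/.X/OX
[XO/OX/XO/XX/O.] O move#5: (4,1):+0/XO/OX/XO/XX/OO*
[XO/OX/XO/XX/OO] end (terminal +0, X#6); searched ../OX/X./.X/O. to 5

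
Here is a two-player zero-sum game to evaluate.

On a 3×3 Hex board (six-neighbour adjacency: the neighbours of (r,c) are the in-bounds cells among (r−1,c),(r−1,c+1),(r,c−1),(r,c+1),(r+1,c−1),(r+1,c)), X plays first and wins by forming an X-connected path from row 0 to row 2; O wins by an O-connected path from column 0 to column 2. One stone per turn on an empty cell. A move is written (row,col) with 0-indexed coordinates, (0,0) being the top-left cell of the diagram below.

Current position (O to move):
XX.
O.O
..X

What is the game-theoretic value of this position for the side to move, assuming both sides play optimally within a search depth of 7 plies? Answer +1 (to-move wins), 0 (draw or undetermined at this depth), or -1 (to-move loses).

value(XX./O.O/..X, O) = +1

p1 O@[XX./O.O/..X]: (0,2)[XXO/O.O/..X]-1 (1,1)[XX./OOO/..X]+1* (2,0)[XX./O.O/O.X]+1 (2,1)[XX./O.O/.OX]+1
p2 X@[XX./OOO/..X] terminal -1; root [XX./O.O/..X] d7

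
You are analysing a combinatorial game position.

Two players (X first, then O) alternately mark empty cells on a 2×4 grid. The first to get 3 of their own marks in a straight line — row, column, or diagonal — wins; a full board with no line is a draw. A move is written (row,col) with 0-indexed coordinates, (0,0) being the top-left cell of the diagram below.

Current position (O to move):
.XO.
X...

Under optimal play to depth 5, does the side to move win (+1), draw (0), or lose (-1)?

ply 1, O at .XO./X... | (0,0)=+0→OXO./X...*; (0,3)=+0→.XOO/X...; (1,1)=+0→.XO./XO..; (1,2)=+0→.XO./X.O.; (1,3)=+0→.XO./X..O
ply 2, X at OXO./X... | (0,3)=+0→OXOX/X...*; (1,1)=+0→OXO./XX..; (1,2)=+0→OXO./X.X.; (1,3)=+0→OXO./X..X
ply 3, O at OXOX/X... | (1,1)=+0→OXOX/XO..*; (1,2)=+0→OXOX/X.O.; (1,3)=+0→OXOX/X..O
ply 4, X at OXOX/XO.. | (1,2)=+0→OXOX/XOX.*; (1,3)=+0→OXOX/XO.X
ply 5, O at OXOX/XOX. | (1,3)=+0→OXOX/XOXO*
ply 6: OXOX/XOXO is terminal +0 (X); from .XO./X... depth 5

value(.XO./X..., O) = 0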